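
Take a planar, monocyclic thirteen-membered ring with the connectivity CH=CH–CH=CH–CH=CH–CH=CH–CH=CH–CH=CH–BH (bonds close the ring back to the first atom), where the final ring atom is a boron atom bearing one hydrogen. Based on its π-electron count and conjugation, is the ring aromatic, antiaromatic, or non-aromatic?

Antiaromatic

All ring atoms are sp² and supply a p orbital to the ring (every atom in a ring double bond is sp² and brings one electron to the p orbital; the boron has an empty p orbital); the conjugation is uninterrupted.
π-electron count: 6 × 2 = 12 from the double-bond units + 0 from the BH atom = 12.
12 = 4(3); a planar, fully conjugated 4n system is antiaromatic.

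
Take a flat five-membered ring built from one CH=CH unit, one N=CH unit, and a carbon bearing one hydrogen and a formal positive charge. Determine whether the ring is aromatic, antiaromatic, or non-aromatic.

Antiaromatic

Every ring atom contributes a p orbital perpendicular to the ring (the double-bond atoms are sp², each contributing one p electron; each =N– nitrogen is pyridine-type (lone pair in the sp² plane, one electron in the p orbital); the carbocation has an empty p orbital), so the π system is cyclic and fully conjugated.
Tallying contributions gives 2 × 2 = 4 from the double-bond units + 0 from the CH(+) atom = 4.
4 = 4(1); a planar, fully conjugated 4n system is antiaromatic.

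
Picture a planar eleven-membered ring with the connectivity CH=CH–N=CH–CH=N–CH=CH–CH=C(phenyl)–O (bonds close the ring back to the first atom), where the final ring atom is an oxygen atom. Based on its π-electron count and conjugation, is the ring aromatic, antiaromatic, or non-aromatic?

Check conjugation: each doubly-bonded ring atom is sp² with one p-orbital electron; the doubly-bonded nitrogens are pyridine-type — their lone pairs lie in the ring plane, leaving one electron in the p orbital; the oxygen donates one lone pair from its p orbital — every position has a p orbital, so the cyclic π system is continuous.
Counting π electrons: 5 × 2 = 10 from the double-bond units + 2 from the O atom = 12.
12 = 4(3); a planar, fully conjugated 4n system is antiaromatic.

Antiaromatic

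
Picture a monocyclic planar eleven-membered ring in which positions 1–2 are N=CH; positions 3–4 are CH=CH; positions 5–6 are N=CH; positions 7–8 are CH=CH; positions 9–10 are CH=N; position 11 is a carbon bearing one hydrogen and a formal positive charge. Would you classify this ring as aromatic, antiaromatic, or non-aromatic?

The p orbitals form a continuous loop: each doubly-bonded ring atom is sp² with one p-orbital electron; the doubly-bonded nitrogens are pyridine-type — their lone pairs lie in the ring plane, leaving one electron in the p orbital; the carbocation has an empty p orbital. The ring is fully conjugated.
Counting π electrons: 5 × 2 = 10 from the double-bond units + 0 from the CH(+) atom = 10.
Since 10 = 4·2 + 2, the ring meets the 4n+2 criterion.

Aromatic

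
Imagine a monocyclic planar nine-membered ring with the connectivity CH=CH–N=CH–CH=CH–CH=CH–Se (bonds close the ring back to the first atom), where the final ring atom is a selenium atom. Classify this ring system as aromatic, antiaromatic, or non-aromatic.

Check conjugation: the double-bond atoms are sp², each contributing one p electron; the doubly-bonded nitrogens are pyridine-type — their lone pairs lie in the ring plane, leaving one electron in the p orbital; the selenium donates one lone pair from its p orbital — every position has a p orbital, so the cyclic π system is continuous.
Tallying contributions gives 4 × 2 = 8 from the double-bond units + 2 from the Se atom = 10.
Since 10 = 4·2 + 2, the ring meets the 4n+2 criterion.

Aromatic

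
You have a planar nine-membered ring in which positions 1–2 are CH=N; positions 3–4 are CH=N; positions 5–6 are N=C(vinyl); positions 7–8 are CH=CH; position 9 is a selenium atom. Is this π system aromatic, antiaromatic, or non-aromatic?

The p orbitals form a continuous loop: the double-bond atoms are sp², each contributing one p electron; the doubly-bonded nitrogens are pyridine-type — their lone pairs lie in the ring plane, leaving one electron in the p orbital; the selenium donates one lone pair from its p orbital. The ring is fully conjugated.
π-electron count: 4 × 2 = 8 from the double-bond units + 2 from the Se atom = 10.
Since 10 = 4·2 + 2, the ring meets the 4n+2 criterion.

Aromatic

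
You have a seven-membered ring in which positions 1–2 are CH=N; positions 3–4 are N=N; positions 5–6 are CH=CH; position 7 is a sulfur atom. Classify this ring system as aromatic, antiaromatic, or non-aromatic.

Antiaromatic

All ring atoms are sp² and supply a p orbital to the ring (the double-bond atoms are sp², each contributing one p electron; each =N– nitrogen is pyridine-type (lone pair in the sp² plane, one electron in the p orbital); the sulfur donates one lone pair from its p orbital); the conjugation is uninterrupted.
Adding the contributions, 3 × 2 = 6 from the double-bond units + 2 from the S atom = 8.
8 is a 4n count (n = 2), so the planar conjugated ring is antiaromatic.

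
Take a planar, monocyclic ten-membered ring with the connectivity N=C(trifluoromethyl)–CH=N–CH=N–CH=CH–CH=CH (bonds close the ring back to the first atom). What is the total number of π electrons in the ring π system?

10

Check conjugation: each doubly-bonded ring atom is sp² with one p-orbital electron; each =N– nitrogen is pyridine-type (lone pair in the sp² plane, one electron in the p orbital) — every position has a p orbital, so the cyclic π system is continuous.
Adding the contributions, 5 × 2 = 10 from the 5 double-bond units.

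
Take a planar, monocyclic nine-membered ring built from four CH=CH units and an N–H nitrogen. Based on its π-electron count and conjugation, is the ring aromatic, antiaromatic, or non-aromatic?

All ring atoms are sp² and supply a p orbital to the ring (each doubly-bonded ring atom is sp² with one p-orbital electron; the pyrrole-type nitrogen donates its lone pair from the p orbital); the conjugation is uninterrupted.
π-electron count: 4 × 2 = 8 from the double-bond units + 2 from the NH atom = 10.
With 10 π electrons (n = 2), the Hückel 4n+2 condition holds.

Aromatic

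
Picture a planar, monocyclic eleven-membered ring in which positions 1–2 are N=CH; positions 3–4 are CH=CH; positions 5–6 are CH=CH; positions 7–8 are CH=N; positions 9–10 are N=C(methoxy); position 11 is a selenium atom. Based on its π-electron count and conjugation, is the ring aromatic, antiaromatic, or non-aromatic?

Check conjugation: each doubly-bonded ring atom is sp² with one p-orbital electron; each =N– nitrogen is pyridine-type (lone pair in the sp² plane, one electron in the p orbital); the selenium donates one lone pair from its p orbital — every position has a p orbital, so the cyclic π system is continuous.
Adding the contributions, 5 × 2 = 10 from the double-bond units + 2 from the Se atom = 12.
A 4n π count (12, n = 3) in a planar conjugated ring means antiaromatic.

Antiaromatic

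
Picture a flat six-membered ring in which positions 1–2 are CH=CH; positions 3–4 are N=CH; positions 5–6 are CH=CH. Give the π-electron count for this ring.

6

The p orbitals form a continuous loop: each doubly-bonded ring atom is sp² with one p-orbital electron; each sp² =N– keeps its lone pair in-plane and puts one electron into the π system. The ring is fully conjugated.
Counting π electrons: 3 × 2 = 6 from the 3 double-bond units.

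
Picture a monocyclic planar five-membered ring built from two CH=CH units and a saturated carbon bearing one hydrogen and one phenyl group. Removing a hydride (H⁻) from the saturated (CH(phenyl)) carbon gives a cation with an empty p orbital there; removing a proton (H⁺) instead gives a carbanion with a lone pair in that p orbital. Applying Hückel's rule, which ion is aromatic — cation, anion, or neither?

The anion

In both ions every ring atom is sp² and contributes a p orbital, so both rings are fully conjugated.
Cation: 2 × 2 + 0 = 4 π electrons → 4(1), antiaromatic.
Anion: 2 × 2 + 2 = 6 π electrons → 4(1)+2, aromatic.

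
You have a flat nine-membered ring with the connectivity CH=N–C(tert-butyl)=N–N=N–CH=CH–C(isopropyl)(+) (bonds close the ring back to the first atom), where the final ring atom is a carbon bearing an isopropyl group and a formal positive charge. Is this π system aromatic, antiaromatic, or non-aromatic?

The p orbitals form a continuous loop: the double-bond atoms are sp², each contributing one p electron; the doubly-bonded nitrogens are pyridine-type — their lone pairs lie in the ring plane, leaving one electron in the p orbital; the carbocation has an empty p orbital. The ring is fully conjugated.
π-electron count: 4 × 2 = 8 from the double-bond units + 0 from the C(isopropyl)(+) atom = 8.
With 8 = 4·2 π electrons, Hückel's rule classifies the planar ring as antiaromatic.

Antiaromatic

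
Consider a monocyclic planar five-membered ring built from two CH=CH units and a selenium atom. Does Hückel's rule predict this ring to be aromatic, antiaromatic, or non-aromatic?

Aromatic

All ring atoms are sp² and supply a p orbital to the ring (each doubly-bonded ring atom is sp² with one p-orbital electron; the selenium donates one lone pair from its p orbital); the conjugation is uninterrupted.
π-electron count: 2 × 2 = 4 from the double-bond units + 2 from the Se atom = 6.
That gives a 4n+2 count (6, n = 1).
(The species described is selenophene.)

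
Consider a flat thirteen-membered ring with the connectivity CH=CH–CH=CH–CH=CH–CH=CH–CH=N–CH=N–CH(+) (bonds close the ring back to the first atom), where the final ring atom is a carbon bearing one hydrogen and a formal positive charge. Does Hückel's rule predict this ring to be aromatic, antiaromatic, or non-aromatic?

The p orbitals form a continuous loop: every atom in a ring double bond is sp² and brings one electron to the p orbital; the doubly-bonded nitrogens are pyridine-type — their lone pairs lie in the ring plane, leaving one electron in the p orbital; the carbocation has an empty p orbital. The ring is fully conjugated.
Adding the contributions, 6 × 2 = 12 from the double-bond units + 0 from the CH(+) atom = 12.
12 = 4(3); a planar, fully conjugated 4n system is antiaromatic.

Antiaromatic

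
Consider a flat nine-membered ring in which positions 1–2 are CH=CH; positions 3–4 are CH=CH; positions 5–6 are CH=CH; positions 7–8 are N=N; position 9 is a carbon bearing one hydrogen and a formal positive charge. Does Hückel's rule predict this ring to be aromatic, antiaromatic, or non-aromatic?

Check conjugation: each doubly-bonded ring atom is sp² with one p-orbital electron; each sp² =N– keeps its lone pair in-plane and puts one electron into the π system; the carbocation has an empty p orbital — every position has a p orbital, so the cyclic π system is continuous.
Adding the contributions, 4 × 2 = 8 from the double-bond units + 0 from the CH(+) atom = 8.
A 4n π count (8, n = 2) in a planar conjugated ring means antiaromatic.

Antiaromatic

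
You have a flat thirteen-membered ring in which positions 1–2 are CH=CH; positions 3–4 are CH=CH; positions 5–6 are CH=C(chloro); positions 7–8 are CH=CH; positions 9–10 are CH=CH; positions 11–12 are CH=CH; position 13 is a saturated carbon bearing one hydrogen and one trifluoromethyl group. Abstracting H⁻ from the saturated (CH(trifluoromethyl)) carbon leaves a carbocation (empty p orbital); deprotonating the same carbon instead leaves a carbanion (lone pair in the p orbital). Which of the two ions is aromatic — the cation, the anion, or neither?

The anion

Once that carbon is sp², every ring atom has a p orbital and both ions are fully conjugated.
Cation: 6 × 2 + 0 = 12 π electrons → 4(3), antiaromatic.
Anion: 6 × 2 + 2 = 14 π electrons → 4(3)+2, aromatic.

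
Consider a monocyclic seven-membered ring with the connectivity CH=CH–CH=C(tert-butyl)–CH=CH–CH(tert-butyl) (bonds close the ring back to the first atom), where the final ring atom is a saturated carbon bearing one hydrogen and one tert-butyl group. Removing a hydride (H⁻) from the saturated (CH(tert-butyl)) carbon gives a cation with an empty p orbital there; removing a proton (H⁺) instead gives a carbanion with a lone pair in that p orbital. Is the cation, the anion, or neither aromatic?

The cation

Once that carbon is sp², every ring atom has a p orbital and both ions are fully conjugated.
Cation: 3 × 2 + 0 = 6 π electrons → 4(1)+2, aromatic.
Anion: 3 × 2 + 2 = 8 π electrons → 4(2), antiaromatic.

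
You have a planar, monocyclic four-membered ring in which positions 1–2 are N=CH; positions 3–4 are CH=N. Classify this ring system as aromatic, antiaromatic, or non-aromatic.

The p orbitals form a continuous loop: every atom in a ring double bond is sp² and brings one electron to the p orbital; each sp² =N– keeps its lone pair in-plane and puts one electron into the π system. The ring is fully conjugated.
Tallying contributions gives 2 × 2 = 4 from the 2 double-bond units.
4 is a 4n count (n = 1), so the planar conjugated ring is antiaromatic.

Antiaromatic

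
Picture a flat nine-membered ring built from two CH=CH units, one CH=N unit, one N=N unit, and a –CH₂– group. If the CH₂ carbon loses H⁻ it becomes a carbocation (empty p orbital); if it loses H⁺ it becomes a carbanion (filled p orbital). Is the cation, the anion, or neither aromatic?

Once that carbon is sp², every ring atom has a p orbital and both ions are fully conjugated.
Cation: 4 × 2 + 0 = 8 π electrons → 4(2), antiaromatic.
Anion: 4 × 2 + 2 = 10 π electrons → 4(2)+2, aromatic.

The anion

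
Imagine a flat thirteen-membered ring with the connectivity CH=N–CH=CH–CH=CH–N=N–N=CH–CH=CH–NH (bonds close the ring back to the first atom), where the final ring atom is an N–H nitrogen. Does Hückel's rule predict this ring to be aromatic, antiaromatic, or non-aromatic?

Aromatic

All ring atoms are sp² and supply a p orbital to the ring (the double-bond atoms are sp², each contributing one p electron; the doubly-bonded nitrogens are pyridine-type — their lone pairs lie in the ring plane, leaving one electron in the p orbital; the pyrrole-type nitrogen donates its lone pair from the p orbital); the conjugation is uninterrupted.
Tallying contributions gives 6 × 2 = 12 from the double-bond units + 2 from the NH atom = 14.
That gives a 4n+2 count (14, n = 3).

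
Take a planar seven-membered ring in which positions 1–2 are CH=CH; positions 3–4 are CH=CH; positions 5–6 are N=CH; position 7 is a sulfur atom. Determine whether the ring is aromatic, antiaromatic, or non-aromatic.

All ring atoms are sp² and supply a p orbital to the ring (the double-bond atoms are sp², each contributing one p electron; each sp² =N– keeps its lone pair in-plane and puts one electron into the π system; the sulfur donates one lone pair from its p orbital); the conjugation is uninterrupted.
Tallying contributions gives 3 × 2 = 6 from the double-bond units + 2 from the S atom = 8.
A 4n π count (8, n = 2) in a planar conjugated ring means antiaromatic.

Antiaromatic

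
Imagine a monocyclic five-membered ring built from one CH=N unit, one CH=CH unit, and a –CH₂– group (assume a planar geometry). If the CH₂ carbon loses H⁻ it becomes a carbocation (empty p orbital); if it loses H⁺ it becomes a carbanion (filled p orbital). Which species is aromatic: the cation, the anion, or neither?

The anion

In either ion the ring is fully conjugated: every atom, including the new sp² carbon, supplies a p orbital.
Cation: 2 × 2 + 0 = 4 π electrons → 4(1), antiaromatic.
Anion: 2 × 2 + 2 = 6 π electrons → 4(1)+2, aromatic.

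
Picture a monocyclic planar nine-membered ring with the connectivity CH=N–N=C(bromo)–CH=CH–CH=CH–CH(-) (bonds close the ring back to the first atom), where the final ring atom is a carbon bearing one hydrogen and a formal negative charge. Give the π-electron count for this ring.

10

The p orbitals form a continuous loop: the double-bond atoms are sp², each contributing one p electron; the doubly-bonded nitrogens are pyridine-type — their lone pairs lie in the ring plane, leaving one electron in the p orbital; the carbanion's lone pair occupies the p orbital. The ring is fully conjugated.
Counting π electrons: 4 × 2 = 8 from the double-bond units + 2 from the CH(-) atom = 10.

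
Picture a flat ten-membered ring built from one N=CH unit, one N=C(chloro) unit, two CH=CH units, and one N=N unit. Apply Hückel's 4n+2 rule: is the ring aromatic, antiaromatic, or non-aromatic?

Aromatic

The p orbitals form a continuous loop: every atom in a ring double bond is sp² and brings one electron to the p orbital; each =N– nitrogen is pyridine-type (lone pair in the sp² plane, one electron in the p orbital). The ring is fully conjugated.
Tallying contributions gives 5 × 2 = 10 from the 5 double-bond units.
10 = 4(2) + 2, which satisfies Hückel's 4n+2 rule.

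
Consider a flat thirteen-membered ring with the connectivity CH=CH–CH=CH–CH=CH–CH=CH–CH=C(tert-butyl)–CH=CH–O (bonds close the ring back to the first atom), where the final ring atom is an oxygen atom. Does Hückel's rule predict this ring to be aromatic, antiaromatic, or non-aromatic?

Check conjugation: the double-bond atoms are sp², each contributing one p electron; the oxygen donates one lone pair from its p orbital — every position has a p orbital, so the cyclic π system is continuous.
π-electron count: 6 × 2 = 12 from the double-bond units + 2 from the O atom = 14.
Since 14 = 4·3 + 2, the ring meets the 4n+2 criterion.

Aromatic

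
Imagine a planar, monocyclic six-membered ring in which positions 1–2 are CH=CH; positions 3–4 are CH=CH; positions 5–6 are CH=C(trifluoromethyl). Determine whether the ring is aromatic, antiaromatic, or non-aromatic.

Aromatic

Check conjugation: the double-bond atoms are sp², each contributing one p electron — every position has a p orbital, so the cyclic π system is continuous.
π-electron count: 3 × 2 = 6 from the 3 double-bond units.
That gives a 4n+2 count (6, n = 1).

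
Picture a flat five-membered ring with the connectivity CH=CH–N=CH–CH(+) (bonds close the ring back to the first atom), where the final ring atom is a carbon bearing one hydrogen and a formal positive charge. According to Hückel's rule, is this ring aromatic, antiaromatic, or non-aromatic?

Antiaromatic

Check conjugation: each doubly-bonded ring atom is sp² with one p-orbital electron; each sp² =N– keeps its lone pair in-plane and puts one electron into the π system; the carbocation has an empty p orbital — every position has a p orbital, so the cyclic π system is continuous.
Counting π electrons: 2 × 2 = 4 from the double-bond units + 0 from the CH(+) atom = 4.
A 4n π count (4, n = 1) in a planar conjugated ring means antiaromatic.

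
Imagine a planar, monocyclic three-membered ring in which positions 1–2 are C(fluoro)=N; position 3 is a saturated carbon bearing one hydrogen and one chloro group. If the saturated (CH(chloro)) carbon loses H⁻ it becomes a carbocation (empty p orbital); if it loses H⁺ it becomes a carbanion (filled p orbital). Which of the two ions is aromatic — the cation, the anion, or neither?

The cation

Once that carbon is sp², every ring atom has a p orbital and both ions are fully conjugated.
Cation: 1 × 2 + 0 = 2 π electrons → 4(0)+2, aromatic.
Anion: 1 × 2 + 2 = 4 π electrons → 4(1), antiaromatic.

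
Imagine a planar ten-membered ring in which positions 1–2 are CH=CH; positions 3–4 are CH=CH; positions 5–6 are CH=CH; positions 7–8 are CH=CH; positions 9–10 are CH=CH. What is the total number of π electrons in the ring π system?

10

Check conjugation: each doubly-bonded ring atom is sp² with one p-orbital electron — every position has a p orbital, so the cyclic π system is continuous.
Adding the contributions, 5 × 2 = 10 from the 5 double-bond units.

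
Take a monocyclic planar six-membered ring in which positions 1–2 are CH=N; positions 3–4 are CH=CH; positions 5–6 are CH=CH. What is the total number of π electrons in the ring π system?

6

All ring atoms are sp² and supply a p orbital to the ring (each doubly-bonded ring atom is sp² with one p-orbital electron; each sp² =N– keeps its lone pair in-plane and puts one electron into the π system); the conjugation is uninterrupted.
Adding the contributions, 3 × 2 = 6 from the 3 double-bond units.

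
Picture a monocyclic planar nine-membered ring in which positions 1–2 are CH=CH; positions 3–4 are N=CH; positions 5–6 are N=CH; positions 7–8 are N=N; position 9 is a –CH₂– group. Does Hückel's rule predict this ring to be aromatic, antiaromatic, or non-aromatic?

Non-aromatic

At the CH2 position, the tetrahedral CH₂ carbon is sp³ and has no p orbital in the ring π system; the ring's p-orbital overlap is broken there.
A ring that is not fully conjugated cannot be aromatic or antiaromatic regardless of its π-electron count.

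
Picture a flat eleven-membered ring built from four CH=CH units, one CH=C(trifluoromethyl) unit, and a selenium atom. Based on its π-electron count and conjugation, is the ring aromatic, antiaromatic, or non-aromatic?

Check conjugation: each doubly-bonded ring atom is sp² with one p-orbital electron; the selenium donates one lone pair from its p orbital — every position has a p orbital, so the cyclic π system is continuous.
Counting π electrons: 5 × 2 = 10 from the double-bond units + 2 from the Se atom = 12.
A 4n π count (12, n = 3) in a planar conjugated ring means antiaromatic.

Antiaromatic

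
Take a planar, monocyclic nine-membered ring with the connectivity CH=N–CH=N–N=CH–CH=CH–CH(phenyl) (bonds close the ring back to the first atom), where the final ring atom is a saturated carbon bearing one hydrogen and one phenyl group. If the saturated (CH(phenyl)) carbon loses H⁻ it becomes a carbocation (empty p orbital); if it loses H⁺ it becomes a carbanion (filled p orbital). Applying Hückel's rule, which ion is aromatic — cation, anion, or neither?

The anion

In either ion the ring is fully conjugated: every atom, including the new sp² carbon, supplies a p orbital.
Cation: 4 × 2 + 0 = 8 π electrons → 4(2), antiaromatic.
Anion: 4 × 2 + 2 = 10 π electrons → 4(2)+2, aromatic.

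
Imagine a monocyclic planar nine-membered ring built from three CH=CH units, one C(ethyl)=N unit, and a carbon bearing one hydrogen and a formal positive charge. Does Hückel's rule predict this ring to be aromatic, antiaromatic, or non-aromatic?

Antiaromatic

All ring atoms are sp² and supply a p orbital to the ring (each doubly-bonded ring atom is sp² with one p-orbital electron; the doubly-bonded nitrogens are pyridine-type — their lone pairs lie in the ring plane, leaving one electron in the p orbital; the carbocation has an empty p orbital); the conjugation is uninterrupted.
π-electron count: 4 × 2 = 8 from the double-bond units + 0 from the CH(+) atom = 8.
With 8 = 4·2 π electrons, Hückel's rule classifies the planar ring as antiaromatic.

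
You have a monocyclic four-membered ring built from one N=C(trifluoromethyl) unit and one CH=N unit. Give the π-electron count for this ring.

4

All ring atoms are sp² and supply a p orbital to the ring (the double-bond atoms are sp², each contributing one p electron; each sp² =N– keeps its lone pair in-plane and puts one electron into the π system); the conjugation is uninterrupted.
Counting π electrons: 2 × 2 = 4 from the 2 double-bond units.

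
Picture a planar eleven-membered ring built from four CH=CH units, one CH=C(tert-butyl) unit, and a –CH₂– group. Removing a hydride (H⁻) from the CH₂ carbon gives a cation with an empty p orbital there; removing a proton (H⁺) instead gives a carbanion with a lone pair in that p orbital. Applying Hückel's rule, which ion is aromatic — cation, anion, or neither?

The cation

Both ions have a continuous loop of p orbitals — each ring atom is sp².
Cation: 5 × 2 + 0 = 10 π electrons → 4(2)+2, aromatic.
Anion: 5 × 2 + 2 = 12 π electrons → 4(3), antiaromatic.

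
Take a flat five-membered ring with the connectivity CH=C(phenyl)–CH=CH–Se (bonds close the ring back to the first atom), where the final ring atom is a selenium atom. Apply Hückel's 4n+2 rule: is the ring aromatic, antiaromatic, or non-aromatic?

Check conjugation: every atom in a ring double bond is sp² and brings one electron to the p orbital; the selenium donates one lone pair from its p orbital — every position has a p orbital, so the cyclic π system is continuous.
Counting π electrons: 2 × 2 = 4 from the double-bond units + 2 from the Se atom = 6.
With 6 π electrons (n = 1), the Hückel 4n+2 condition holds.

Aromatic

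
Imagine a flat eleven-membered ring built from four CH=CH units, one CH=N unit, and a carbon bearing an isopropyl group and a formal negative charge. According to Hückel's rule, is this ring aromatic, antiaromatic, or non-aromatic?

Antiaromatic

Check conjugation: every atom in a ring double bond is sp² and brings one electron to the p orbital; the doubly-bonded nitrogens are pyridine-type — their lone pairs lie in the ring plane, leaving one electron in the p orbital; the carbanion's lone pair occupies the p orbital — every position has a p orbital, so the cyclic π system is continuous.
π-electron count: 5 × 2 = 10 from the double-bond units + 2 from the C(isopropyl)(-) atom = 12.
12 = 4(3); a planar, fully conjugated 4n system is antiaromatic.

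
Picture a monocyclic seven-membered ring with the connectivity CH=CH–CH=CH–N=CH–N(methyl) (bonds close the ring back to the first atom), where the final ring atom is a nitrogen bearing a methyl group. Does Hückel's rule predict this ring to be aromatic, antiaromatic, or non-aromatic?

Antiaromatic

Check conjugation: the double-bond atoms are sp², each contributing one p electron; the doubly-bonded nitrogens are pyridine-type — their lone pairs lie in the ring plane, leaving one electron in the p orbital; the pyrrole-type nitrogen donates its lone pair from the p orbital — every position has a p orbital, so the cyclic π system is continuous.
Counting π electrons: 3 × 2 = 6 from the double-bond units + 2 from the N(methyl) atom = 8.
With 8 = 4·2 π electrons, Hückel's rule classifies the planar ring as antiaromatic.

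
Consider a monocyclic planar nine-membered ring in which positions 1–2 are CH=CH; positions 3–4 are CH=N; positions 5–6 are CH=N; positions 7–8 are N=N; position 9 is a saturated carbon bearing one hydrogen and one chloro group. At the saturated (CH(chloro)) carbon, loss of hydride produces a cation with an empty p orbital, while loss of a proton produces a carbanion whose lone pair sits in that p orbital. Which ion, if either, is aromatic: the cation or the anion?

In both ions every ring atom is sp² and contributes a p orbital, so both rings are fully conjugated.
Cation: 4 × 2 + 0 = 8 π electrons → 4(2), antiaromatic.
Anion: 4 × 2 + 2 = 10 π electrons → 4(2)+2, aromatic.

The anion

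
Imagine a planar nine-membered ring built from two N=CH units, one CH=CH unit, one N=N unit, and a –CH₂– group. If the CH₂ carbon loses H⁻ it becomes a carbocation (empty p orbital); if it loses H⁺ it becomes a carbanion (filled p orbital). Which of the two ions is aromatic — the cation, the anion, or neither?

In both ions every ring atom is sp² and contributes a p orbital, so both rings are fully conjugated.
Cation: 4 × 2 + 0 = 8 π electrons → 4(2), antiaromatic.
Anion: 4 × 2 + 2 = 10 π electrons → 4(2)+2, aromatic.

The anion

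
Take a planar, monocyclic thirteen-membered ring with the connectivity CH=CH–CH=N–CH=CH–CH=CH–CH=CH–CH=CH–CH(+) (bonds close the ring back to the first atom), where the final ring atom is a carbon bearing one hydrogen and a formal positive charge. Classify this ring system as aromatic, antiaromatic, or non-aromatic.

All ring atoms are sp² and supply a p orbital to the ring (the double-bond atoms are sp², each contributing one p electron; the doubly-bonded nitrogens are pyridine-type — their lone pairs lie in the ring plane, leaving one electron in the p orbital; the carbocation has an empty p orbital); the conjugation is uninterrupted.
Tallying contributions gives 6 × 2 = 12 from the double-bond units + 0 from the CH(+) atom = 12.
With 12 = 4·3 π electrons, Hückel's rule classifies the planar ring as antiaromatic.

Antiaromatic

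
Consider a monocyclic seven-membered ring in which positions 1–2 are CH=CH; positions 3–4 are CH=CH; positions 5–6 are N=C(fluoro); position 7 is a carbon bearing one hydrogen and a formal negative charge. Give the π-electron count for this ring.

8

Every ring atom contributes a p orbital perpendicular to the ring (the double-bond atoms are sp², each contributing one p electron; each =N– nitrogen is pyridine-type (lone pair in the sp² plane, one electron in the p orbital); the carbanion's lone pair occupies the p orbital), so the π system is cyclic and fully conjugated.
π-electron count: 3 × 2 = 6 from the double-bond units + 2 from the CH(-) atom = 8.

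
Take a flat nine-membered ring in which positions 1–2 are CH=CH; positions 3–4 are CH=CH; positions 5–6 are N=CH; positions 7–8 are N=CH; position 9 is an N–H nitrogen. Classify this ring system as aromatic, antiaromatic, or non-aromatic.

Aromatic

All ring atoms are sp² and supply a p orbital to the ring (each doubly-bonded ring atom is sp² with one p-orbital electron; each sp² =N– keeps its lone pair in-plane and puts one electron into the π system; the pyrrole-type nitrogen donates its lone pair from the p orbital); the conjugation is uninterrupted.
Adding the contributions, 4 × 2 = 8 from the double-bond units + 2 from the NH atom = 10.
That gives a 4n+2 count (10, n = 2).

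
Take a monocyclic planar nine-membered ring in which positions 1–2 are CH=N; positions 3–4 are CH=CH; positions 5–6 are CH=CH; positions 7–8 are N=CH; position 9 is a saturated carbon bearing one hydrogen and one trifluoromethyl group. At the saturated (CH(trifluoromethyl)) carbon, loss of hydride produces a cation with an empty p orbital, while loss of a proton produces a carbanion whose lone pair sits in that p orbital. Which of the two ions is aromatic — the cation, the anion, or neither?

Both ions have a continuous loop of p orbitals — each ring atom is sp².
Cation: 4 × 2 + 0 = 8 π electrons → 4(2), antiaromatic.
Anion: 4 × 2 + 2 = 10 π electrons → 4(2)+2, aromatic.

The anion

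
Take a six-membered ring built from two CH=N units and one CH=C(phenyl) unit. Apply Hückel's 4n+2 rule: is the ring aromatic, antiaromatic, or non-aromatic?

Aromatic

Check conjugation: each doubly-bonded ring atom is sp² with one p-orbital electron; the doubly-bonded nitrogens are pyridine-type — their lone pairs lie in the ring plane, leaving one electron in the p orbital — every position has a p orbital, so the cyclic π system is continuous.
Adding the contributions, 3 × 2 = 6 from the 3 double-bond units.
That gives a 4n+2 count (6, n = 1).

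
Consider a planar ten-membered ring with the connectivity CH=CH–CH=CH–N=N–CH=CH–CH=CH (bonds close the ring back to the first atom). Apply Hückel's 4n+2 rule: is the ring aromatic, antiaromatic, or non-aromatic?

The p orbitals form a continuous loop: every atom in a ring double bond is sp² and brings one electron to the p orbital; each =N– nitrogen is pyridine-type (lone pair in the sp² plane, one electron in the p orbital). The ring is fully conjugated.
Tallying contributions gives 5 × 2 = 10 from the 5 double-bond units.
That gives a 4n+2 count (10, n = 2).

Aromatic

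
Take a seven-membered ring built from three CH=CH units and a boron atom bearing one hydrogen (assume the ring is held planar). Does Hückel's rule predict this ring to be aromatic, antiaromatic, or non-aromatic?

Aromatic

All ring atoms are sp² and supply a p orbital to the ring (every atom in a ring double bond is sp² and brings one electron to the p orbital; the boron has an empty p orbital); the conjugation is uninterrupted.
Tallying contributions gives 3 × 2 = 6 from the double-bond units + 0 from the BH atom = 6.
Since 6 = 4·1 + 2, the ring meets the 4n+2 criterion.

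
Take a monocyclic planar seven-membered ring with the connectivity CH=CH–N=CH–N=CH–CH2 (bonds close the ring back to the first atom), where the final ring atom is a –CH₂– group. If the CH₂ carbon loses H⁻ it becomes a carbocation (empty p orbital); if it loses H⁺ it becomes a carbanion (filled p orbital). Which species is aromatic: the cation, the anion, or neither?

The cation

In both ions every ring atom is sp² and contributes a p orbital, so both rings are fully conjugated.
Cation: 3 × 2 + 0 = 6 π electrons → 4(1)+2, aromatic.
Anion: 3 × 2 + 2 = 8 π electrons → 4(2), antiaromatic.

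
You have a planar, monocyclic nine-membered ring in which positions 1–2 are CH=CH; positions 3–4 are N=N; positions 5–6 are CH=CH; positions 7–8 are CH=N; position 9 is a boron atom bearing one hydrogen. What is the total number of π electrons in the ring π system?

Check conjugation: every atom in a ring double bond is sp² and brings one electron to the p orbital; the doubly-bonded nitrogens are pyridine-type — their lone pairs lie in the ring plane, leaving one electron in the p orbital; the boron has an empty p orbital — every position has a p orbital, so the cyclic π system is continuous.
Counting π electrons: 4 × 2 = 8 from the double-bond units + 0 from the BH atom = 8.

8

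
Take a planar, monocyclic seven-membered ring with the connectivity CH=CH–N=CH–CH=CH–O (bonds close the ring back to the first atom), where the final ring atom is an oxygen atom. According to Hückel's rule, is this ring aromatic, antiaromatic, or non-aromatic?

Every ring atom contributes a p orbital perpendicular to the ring (each doubly-bonded ring atom is sp² with one p-orbital electron; the doubly-bonded nitrogens are pyridine-type — their lone pairs lie in the ring plane, leaving one electron in the p orbital; the oxygen donates one lone pair from its p orbital), so the π system is cyclic and fully conjugated.
π-electron count: 3 × 2 = 6 from the double-bond units + 2 from the O atom = 8.
8 is a 4n count (n = 2), so the planar conjugated ring is antiaromatic.

Antiaromatic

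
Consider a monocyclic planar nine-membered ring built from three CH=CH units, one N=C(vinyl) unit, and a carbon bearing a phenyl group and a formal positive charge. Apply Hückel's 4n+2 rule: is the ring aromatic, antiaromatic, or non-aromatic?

Antiaromatic

The p orbitals form a continuous loop: the double-bond atoms are sp², each contributing one p electron; each sp² =N– keeps its lone pair in-plane and puts one electron into the π system; the carbocation has an empty p orbital. The ring is fully conjugated.
Adding the contributions, 4 × 2 = 8 from the double-bond units + 0 from the C(phenyl)(+) atom = 8.
8 is a 4n count (n = 2), so the planar conjugated ring is antiaromatic.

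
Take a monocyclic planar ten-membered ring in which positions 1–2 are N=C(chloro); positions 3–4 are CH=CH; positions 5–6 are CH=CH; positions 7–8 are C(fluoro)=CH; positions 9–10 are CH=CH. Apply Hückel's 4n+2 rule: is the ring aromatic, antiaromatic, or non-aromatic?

Aromatic

Every ring atom contributes a p orbital perpendicular to the ring (each doubly-bonded ring atom is sp² with one p-orbital electron; the doubly-bonded nitrogens are pyridine-type — their lone pairs lie in the ring plane, leaving one electron in the p orbital), so the π system is cyclic and fully conjugated.
Counting π electrons: 5 × 2 = 10 from the 5 double-bond units.
Since 10 = 4·2 + 2, the ring meets the 4n+2 criterion.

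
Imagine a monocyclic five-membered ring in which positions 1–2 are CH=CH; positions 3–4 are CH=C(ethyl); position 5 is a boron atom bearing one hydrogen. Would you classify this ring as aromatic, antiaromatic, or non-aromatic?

Antiaromatic

All ring atoms are sp² and supply a p orbital to the ring (the double-bond atoms are sp², each contributing one p electron; the boron has an empty p orbital); the conjugation is uninterrupted.
Adding the contributions, 2 × 2 = 4 from the double-bond units + 0 from the BH atom = 4.
4 = 4(1); a planar, fully conjugated 4n system is antiaromatic.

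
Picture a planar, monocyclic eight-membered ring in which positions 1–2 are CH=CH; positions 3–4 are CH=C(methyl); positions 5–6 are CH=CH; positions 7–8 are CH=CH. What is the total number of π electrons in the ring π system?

8

The p orbitals form a continuous loop: every atom in a ring double bond is sp² and brings one electron to the p orbital. The ring is fully conjugated.
π-electron count: 4 × 2 = 8 from the 4 double-bond units.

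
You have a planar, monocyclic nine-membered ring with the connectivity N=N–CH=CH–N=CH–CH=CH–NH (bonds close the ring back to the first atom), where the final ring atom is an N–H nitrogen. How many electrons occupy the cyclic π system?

10

The p orbitals form a continuous loop: every atom in a ring double bond is sp² and brings one electron to the p orbital; the doubly-bonded nitrogens are pyridine-type — their lone pairs lie in the ring plane, leaving one electron in the p orbital; the pyrrole-type nitrogen donates its lone pair from the p orbital. The ring is fully conjugated.
Tallying contributions gives 4 × 2 = 8 from the double-bond units + 2 from the NH atom = 10.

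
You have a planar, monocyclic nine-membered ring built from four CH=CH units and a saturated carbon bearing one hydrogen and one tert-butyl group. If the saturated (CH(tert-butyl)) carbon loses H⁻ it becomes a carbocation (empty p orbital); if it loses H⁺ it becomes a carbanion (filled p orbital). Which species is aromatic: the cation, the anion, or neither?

The anion

In both ions every ring atom is sp² and contributes a p orbital, so both rings are fully conjugated.
Cation: 4 × 2 + 0 = 8 π electrons → 4(2), antiaromatic.
Anion: 4 × 2 + 2 = 10 π electrons → 4(2)+2, aromatic.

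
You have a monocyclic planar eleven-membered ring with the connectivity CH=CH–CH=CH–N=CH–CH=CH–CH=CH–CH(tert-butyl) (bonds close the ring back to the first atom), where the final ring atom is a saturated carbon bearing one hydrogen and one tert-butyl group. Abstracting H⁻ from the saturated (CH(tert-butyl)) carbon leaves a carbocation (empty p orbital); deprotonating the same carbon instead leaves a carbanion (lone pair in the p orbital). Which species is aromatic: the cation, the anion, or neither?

Once that carbon is sp², every ring atom has a p orbital and both ions are fully conjugated.
Cation: 5 × 2 + 0 = 10 π electrons → 4(2)+2, aromatic.
Anion: 5 × 2 + 2 = 12 π electrons → 4(3), antiaromatic.

The cation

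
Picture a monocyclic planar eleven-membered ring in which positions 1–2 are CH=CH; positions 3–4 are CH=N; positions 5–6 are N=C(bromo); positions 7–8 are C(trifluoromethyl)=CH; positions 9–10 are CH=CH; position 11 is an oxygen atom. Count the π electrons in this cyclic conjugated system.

12

Check conjugation: every atom in a ring double bond is sp² and brings one electron to the p orbital; each sp² =N– keeps its lone pair in-plane and puts one electron into the π system; the oxygen donates one lone pair from its p orbital — every position has a p orbital, so the cyclic π system is continuous.
Tallying contributions gives 5 × 2 = 10 from the double-bond units + 2 from the O atom = 12.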